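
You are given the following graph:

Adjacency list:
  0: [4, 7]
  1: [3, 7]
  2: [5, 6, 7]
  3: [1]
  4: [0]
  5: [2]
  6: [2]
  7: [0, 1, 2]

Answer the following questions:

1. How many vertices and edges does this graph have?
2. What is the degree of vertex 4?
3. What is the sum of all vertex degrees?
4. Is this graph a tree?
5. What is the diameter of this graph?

Count: 8 vertices, 7 edges.
Vertex 4 has neighbors [0], degree = 1.
Handshaking lemma: 2 * 7 = 14.
A graph is a tree iff it is connected and has exactly n-1 edges. This graph is connected (all 8 vertices in one component) and has 8-1 = 7 edges. It is a tree.
Diameter (longest shortest path) = 4.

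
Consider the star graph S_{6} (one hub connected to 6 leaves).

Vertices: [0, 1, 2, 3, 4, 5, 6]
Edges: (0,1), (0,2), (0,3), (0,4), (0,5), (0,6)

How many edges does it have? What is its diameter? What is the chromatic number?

Star graph S_{6}: the hub connects to all 6 leaves.
Edges = 6.
Diameter = 2 (any leaf to hub is 1, leaf to leaf through hub is 2).
Star graphs are bipartite (hub vs leaves), so chromatic number = 2.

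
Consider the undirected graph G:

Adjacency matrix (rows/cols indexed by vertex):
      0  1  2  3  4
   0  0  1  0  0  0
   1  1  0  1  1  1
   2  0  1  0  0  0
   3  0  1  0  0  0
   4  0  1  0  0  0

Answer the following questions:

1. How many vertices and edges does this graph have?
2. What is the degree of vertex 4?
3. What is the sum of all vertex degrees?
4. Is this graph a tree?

Count: 5 vertices, 4 edges.
Vertex 4 has neighbors [1], degree = 1.
Handshaking lemma: 2 * 4 = 8.
A graph is a tree iff it is connected and has exactly n-1 edges. This graph is connected (all 5 vertices in one component) and has 5-1 = 4 edges. It is a tree.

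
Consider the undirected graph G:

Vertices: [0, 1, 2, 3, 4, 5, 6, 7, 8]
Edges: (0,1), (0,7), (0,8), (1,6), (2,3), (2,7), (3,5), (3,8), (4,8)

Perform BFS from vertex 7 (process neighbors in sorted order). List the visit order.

BFS from vertex 7 (neighbors processed in ascending order):
Visit order: 7, 0, 2, 1, 8, 3, 6, 4, 5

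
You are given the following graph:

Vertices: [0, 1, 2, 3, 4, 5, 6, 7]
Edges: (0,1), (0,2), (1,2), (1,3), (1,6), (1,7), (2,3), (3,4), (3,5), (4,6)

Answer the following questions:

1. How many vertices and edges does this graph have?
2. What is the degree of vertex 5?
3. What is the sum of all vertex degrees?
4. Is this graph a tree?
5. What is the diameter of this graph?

Count: 8 vertices, 10 edges.
Vertex 5 has neighbors [3], degree = 1.
Handshaking lemma: 2 * 10 = 20.
A tree on 8 vertices has 7 edges. This graph has 10 edges (3 extra). Not a tree.
Diameter (longest shortest path) = 3.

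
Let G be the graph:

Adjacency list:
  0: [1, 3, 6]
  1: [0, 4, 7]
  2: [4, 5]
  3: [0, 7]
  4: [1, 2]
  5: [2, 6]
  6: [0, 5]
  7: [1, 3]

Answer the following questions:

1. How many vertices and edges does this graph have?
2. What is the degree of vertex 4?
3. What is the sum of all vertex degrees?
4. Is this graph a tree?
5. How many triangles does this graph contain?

Count: 8 vertices, 9 edges.
Vertex 4 has neighbors [1, 2], degree = 2.
Handshaking lemma: 2 * 9 = 18.
A tree on 8 vertices has 7 edges. This graph has 9 edges (2 extra). Not a tree.
Number of triangles = 0.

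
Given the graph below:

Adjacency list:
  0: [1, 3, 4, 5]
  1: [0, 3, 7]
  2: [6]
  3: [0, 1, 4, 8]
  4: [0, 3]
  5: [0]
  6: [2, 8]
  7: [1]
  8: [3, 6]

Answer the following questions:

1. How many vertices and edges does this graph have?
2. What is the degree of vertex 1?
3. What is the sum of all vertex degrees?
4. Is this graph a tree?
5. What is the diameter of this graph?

Count: 9 vertices, 10 edges.
Vertex 1 has neighbors [0, 3, 7], degree = 3.
Handshaking lemma: 2 * 10 = 20.
A tree on 9 vertices has 8 edges. This graph has 10 edges (2 extra). Not a tree.
Diameter (longest shortest path) = 5.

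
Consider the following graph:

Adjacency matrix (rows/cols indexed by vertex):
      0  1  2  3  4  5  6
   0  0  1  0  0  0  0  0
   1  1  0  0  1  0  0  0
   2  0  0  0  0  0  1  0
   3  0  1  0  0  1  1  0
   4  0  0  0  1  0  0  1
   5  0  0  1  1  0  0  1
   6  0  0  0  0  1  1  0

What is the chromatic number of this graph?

The graph has a maximum clique of size 2 (lower bound on chromatic number).
A valid 2-coloring: {0: 0, 1: 1, 2: 0, 3: 0, 4: 1, 5: 1, 6: 0}.
Chromatic number = 2.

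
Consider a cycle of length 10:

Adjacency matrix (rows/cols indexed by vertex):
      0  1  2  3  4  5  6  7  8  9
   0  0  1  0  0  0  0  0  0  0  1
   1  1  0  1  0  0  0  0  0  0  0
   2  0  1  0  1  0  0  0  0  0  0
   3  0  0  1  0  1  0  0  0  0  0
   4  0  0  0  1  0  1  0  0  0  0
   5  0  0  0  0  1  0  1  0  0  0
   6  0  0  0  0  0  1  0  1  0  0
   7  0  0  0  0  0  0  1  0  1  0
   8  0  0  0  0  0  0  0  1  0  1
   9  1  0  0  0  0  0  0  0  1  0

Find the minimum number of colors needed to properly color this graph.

This is an even cycle (C_10). Even cycles are bipartite.
Chromatic number = 2.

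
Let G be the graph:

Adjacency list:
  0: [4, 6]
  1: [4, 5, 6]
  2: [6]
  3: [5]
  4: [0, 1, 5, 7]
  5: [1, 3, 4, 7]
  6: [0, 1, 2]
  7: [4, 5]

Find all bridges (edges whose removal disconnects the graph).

A bridge is an edge whose removal increases the number of connected components.
Bridges found: (2,6), (3,5)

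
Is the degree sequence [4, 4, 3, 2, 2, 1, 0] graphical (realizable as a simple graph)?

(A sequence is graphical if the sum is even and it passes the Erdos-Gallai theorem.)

Sum of degrees = 16. Sum is even and passes Erdos-Gallai. The sequence IS graphical.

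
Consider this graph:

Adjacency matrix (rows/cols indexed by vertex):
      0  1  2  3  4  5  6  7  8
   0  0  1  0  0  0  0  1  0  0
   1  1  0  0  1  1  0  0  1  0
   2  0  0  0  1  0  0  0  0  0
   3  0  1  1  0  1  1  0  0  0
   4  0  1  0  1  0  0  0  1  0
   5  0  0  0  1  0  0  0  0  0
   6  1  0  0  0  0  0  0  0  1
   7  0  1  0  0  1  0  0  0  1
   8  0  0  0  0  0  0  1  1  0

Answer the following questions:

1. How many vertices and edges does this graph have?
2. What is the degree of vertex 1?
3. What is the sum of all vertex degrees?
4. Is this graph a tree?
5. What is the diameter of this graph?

Count: 9 vertices, 11 edges.
Vertex 1 has neighbors [0, 3, 4, 7], degree = 4.
Handshaking lemma: 2 * 11 = 22.
A tree on 9 vertices has 8 edges. This graph has 11 edges (3 extra). Not a tree.
Diameter (longest shortest path) = 4.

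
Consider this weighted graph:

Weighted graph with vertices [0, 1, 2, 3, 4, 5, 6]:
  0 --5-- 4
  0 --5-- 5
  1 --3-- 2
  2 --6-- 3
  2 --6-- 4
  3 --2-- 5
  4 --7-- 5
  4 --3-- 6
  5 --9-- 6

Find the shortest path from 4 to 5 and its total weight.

Using Dijkstra's algorithm from vertex 4:
Shortest path: 4 -> 5
Total weight: 7 = 7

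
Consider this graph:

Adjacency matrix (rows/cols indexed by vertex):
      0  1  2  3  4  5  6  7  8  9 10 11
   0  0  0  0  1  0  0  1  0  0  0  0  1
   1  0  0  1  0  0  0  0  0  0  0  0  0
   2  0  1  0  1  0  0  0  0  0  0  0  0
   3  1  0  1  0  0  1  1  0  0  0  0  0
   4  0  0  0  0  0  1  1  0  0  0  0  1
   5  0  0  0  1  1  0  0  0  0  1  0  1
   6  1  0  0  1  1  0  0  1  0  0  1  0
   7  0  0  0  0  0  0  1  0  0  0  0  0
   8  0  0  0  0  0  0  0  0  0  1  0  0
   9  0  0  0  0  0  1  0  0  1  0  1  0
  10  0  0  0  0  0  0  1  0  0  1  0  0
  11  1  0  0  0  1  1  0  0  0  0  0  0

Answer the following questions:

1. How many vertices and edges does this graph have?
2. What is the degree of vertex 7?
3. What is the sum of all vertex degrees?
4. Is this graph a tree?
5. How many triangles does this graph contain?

Count: 12 vertices, 16 edges.
Vertex 7 has neighbors [6], degree = 1.
Handshaking lemma: 2 * 16 = 32.
A tree on 12 vertices has 11 edges. This graph has 16 edges (5 extra). Not a tree.
Number of triangles = 2.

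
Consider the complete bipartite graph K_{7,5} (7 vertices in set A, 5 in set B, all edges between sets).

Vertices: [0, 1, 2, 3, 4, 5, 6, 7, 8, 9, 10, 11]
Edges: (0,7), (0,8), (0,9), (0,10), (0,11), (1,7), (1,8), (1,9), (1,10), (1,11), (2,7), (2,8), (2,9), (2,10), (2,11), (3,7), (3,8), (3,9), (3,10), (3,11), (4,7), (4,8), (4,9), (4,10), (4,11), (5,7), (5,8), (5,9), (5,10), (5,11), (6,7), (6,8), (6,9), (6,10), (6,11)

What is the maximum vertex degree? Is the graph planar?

Set-A vertices have degree 5; set-B vertices have degree 7. Maximum degree = max(7,5) = 7.
K_{7,5} contains K_{3,3} as a subgraph (since both sides have >= 3 vertices); by Kuratowski's theorem it is not planar.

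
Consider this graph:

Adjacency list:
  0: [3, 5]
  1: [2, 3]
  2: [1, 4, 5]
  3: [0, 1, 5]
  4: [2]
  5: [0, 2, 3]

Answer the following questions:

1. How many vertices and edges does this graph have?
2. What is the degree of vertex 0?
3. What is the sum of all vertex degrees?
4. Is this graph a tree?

Count: 6 vertices, 7 edges.
Vertex 0 has neighbors [3, 5], degree = 2.
Handshaking lemma: 2 * 7 = 14.
A tree on 6 vertices has 5 edges. This graph has 7 edges (2 extra). Not a tree.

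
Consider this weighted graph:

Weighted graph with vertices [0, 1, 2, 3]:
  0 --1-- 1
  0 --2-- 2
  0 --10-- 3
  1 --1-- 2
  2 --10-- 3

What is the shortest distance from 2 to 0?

Using Dijkstra's algorithm from vertex 2:
Shortest path: 2 -> 0
Total weight: 2 = 2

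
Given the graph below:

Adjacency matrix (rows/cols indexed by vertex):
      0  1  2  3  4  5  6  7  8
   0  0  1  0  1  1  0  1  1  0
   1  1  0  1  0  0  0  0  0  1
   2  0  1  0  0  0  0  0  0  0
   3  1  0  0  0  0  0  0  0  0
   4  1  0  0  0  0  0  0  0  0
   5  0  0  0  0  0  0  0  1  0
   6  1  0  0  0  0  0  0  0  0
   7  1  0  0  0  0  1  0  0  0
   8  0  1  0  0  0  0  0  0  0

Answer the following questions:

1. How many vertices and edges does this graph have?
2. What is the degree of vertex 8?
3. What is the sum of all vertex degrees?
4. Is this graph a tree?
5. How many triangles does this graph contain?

Count: 9 vertices, 8 edges.
Vertex 8 has neighbors [1], degree = 1.
Handshaking lemma: 2 * 8 = 16.
A graph is a tree iff it is connected and has exactly n-1 edges. This graph is connected (all 9 vertices in one component) and has 9-1 = 8 edges. It is a tree.
Number of triangles = 0.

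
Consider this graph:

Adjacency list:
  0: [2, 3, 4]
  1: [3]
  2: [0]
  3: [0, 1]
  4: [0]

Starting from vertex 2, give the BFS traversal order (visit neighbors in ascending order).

BFS from vertex 2 (neighbors processed in ascending order):
Visit order: 2, 0, 3, 4, 1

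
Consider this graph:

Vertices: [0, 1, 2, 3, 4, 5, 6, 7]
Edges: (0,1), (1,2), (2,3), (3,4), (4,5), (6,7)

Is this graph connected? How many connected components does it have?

Checking connectivity: the graph has 2 connected component(s).
Components: [[0, 1, 2, 3, 4, 5], [6, 7]]. The graph is NOT connected.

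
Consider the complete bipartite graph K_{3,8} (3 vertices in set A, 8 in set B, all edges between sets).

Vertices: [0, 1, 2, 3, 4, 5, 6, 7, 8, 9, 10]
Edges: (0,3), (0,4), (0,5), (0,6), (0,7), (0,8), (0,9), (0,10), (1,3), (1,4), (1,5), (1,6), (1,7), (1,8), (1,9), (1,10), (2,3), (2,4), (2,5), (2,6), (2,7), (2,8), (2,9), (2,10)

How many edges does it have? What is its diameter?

K_{3,8} has 3 * 8 = 24 edges.
Any vertex reaches any opposite-side vertex in 1 step; same-side vertices reach in 2 steps via any opposite-side vertex.
Diameter = 2.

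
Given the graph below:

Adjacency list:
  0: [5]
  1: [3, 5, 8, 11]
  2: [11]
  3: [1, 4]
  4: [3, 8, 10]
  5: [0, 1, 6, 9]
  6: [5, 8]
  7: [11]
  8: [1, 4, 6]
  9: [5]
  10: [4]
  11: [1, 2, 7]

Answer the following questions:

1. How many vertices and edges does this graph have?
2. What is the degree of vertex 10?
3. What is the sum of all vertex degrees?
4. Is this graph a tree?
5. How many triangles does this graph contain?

Count: 12 vertices, 13 edges.
Vertex 10 has neighbors [4], degree = 1.
Handshaking lemma: 2 * 13 = 26.
A tree on 12 vertices has 11 edges. This graph has 13 edges (2 extra). Not a tree.
Number of triangles = 0.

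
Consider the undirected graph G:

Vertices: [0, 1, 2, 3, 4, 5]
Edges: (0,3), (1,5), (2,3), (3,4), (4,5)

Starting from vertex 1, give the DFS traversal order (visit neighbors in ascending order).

DFS from vertex 1 (neighbors processed in ascending order):
Visit order: 1, 5, 4, 3, 0, 2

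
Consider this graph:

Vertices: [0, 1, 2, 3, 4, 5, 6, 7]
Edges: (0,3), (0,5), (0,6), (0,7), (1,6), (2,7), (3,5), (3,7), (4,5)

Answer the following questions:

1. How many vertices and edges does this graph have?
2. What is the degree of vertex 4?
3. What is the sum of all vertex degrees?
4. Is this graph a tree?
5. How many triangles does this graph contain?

Count: 8 vertices, 9 edges.
Vertex 4 has neighbors [5], degree = 1.
Handshaking lemma: 2 * 9 = 18.
A tree on 8 vertices has 7 edges. This graph has 9 edges (2 extra). Not a tree.
Number of triangles = 2.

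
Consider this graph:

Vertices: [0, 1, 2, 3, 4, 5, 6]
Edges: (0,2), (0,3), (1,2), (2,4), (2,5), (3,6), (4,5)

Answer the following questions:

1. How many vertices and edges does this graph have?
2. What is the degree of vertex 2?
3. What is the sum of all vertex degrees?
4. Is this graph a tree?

Count: 7 vertices, 7 edges.
Vertex 2 has neighbors [0, 1, 4, 5], degree = 4.
Handshaking lemma: 2 * 7 = 14.
A tree on 7 vertices has 6 edges. This graph has 7 edges (1 extra). Not a tree.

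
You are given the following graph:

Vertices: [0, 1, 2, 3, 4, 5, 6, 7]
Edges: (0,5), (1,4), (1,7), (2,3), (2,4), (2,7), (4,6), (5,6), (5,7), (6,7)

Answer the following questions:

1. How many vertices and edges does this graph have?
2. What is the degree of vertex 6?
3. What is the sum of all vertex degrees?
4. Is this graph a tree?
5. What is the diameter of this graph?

Count: 8 vertices, 10 edges.
Vertex 6 has neighbors [4, 5, 7], degree = 3.
Handshaking lemma: 2 * 10 = 20.
A tree on 8 vertices has 7 edges. This graph has 10 edges (3 extra). Not a tree.
Diameter (longest shortest path) = 4.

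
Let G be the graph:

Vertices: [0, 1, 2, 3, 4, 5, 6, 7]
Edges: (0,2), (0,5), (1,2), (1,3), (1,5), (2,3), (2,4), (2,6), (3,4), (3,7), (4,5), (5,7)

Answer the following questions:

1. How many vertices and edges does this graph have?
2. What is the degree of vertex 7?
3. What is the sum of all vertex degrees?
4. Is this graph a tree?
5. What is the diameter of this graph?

Count: 8 vertices, 12 edges.
Vertex 7 has neighbors [3, 5], degree = 2.
Handshaking lemma: 2 * 12 = 24.
A tree on 8 vertices has 7 edges. This graph has 12 edges (5 extra). Not a tree.
Diameter (longest shortest path) = 3.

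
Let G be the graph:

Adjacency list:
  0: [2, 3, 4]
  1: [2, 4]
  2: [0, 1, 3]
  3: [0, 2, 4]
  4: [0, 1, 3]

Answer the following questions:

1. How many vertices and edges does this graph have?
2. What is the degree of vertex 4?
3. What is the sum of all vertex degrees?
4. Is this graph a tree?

Count: 5 vertices, 7 edges.
Vertex 4 has neighbors [0, 1, 3], degree = 3.
Handshaking lemma: 2 * 7 = 14.
A tree on 5 vertices has 4 edges. This graph has 7 edges (3 extra). Not a tree.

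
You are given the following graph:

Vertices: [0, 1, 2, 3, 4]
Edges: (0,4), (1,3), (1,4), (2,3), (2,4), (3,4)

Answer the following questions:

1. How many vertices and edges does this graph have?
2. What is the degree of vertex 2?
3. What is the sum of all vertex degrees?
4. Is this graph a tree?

Count: 5 vertices, 6 edges.
Vertex 2 has neighbors [3, 4], degree = 2.
Handshaking lemma: 2 * 6 = 12.
A tree on 5 vertices has 4 edges. This graph has 6 edges (2 extra). Not a tree.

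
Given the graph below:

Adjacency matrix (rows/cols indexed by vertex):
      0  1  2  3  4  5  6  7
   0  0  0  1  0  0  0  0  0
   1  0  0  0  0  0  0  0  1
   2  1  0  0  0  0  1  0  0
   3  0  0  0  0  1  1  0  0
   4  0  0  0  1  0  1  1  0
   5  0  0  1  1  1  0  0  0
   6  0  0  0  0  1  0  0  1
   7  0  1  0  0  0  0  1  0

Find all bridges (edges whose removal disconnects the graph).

A bridge is an edge whose removal increases the number of connected components.
Bridges found: (0,2), (1,7), (2,5), (4,6), (6,7)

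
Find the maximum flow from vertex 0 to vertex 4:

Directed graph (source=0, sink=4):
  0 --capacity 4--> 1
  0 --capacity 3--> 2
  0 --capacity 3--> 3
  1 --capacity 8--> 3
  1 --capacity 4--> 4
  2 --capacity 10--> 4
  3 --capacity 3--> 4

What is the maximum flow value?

Computing max flow:
  Flow on (0->1): 4/4
  Flow on (0->2): 3/3
  Flow on (0->3): 3/3
  Flow on (1->4): 4/4
  Flow on (2->4): 3/10
  Flow on (3->4): 3/3
Maximum flow = 10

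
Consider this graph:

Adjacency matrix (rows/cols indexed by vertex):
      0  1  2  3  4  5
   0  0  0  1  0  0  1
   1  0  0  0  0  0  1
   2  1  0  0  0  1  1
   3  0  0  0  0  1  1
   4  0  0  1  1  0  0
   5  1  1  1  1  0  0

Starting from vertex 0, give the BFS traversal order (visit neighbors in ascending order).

BFS from vertex 0 (neighbors processed in ascending order):
Visit order: 0, 2, 5, 4, 1, 3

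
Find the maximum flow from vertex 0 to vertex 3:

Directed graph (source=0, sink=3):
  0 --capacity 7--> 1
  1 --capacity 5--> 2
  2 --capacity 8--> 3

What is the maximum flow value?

Computing max flow:
  Flow on (0->1): 5/7
  Flow on (1->2): 5/5
  Flow on (2->3): 5/8
Maximum flow = 5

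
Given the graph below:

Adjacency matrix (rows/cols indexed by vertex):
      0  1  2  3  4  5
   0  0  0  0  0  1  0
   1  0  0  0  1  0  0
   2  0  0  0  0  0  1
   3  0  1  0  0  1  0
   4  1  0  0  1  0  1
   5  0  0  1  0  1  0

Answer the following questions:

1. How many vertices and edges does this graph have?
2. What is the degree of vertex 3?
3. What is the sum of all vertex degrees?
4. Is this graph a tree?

Count: 6 vertices, 5 edges.
Vertex 3 has neighbors [1, 4], degree = 2.
Handshaking lemma: 2 * 5 = 10.
A graph is a tree iff it is connected and has exactly n-1 edges. This graph is connected (all 6 vertices in one component) and has 6-1 = 5 edges. It is a tree.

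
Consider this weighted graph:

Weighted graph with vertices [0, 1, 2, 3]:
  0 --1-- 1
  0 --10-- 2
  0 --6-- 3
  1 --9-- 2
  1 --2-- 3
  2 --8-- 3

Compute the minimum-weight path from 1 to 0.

Using Dijkstra's algorithm from vertex 1:
Shortest path: 1 -> 0
Total weight: 1 = 1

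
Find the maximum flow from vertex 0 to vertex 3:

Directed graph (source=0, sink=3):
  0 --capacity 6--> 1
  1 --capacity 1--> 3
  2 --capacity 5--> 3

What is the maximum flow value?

Computing max flow:
  Flow on (0->1): 1/6
  Flow on (1->3): 1/1
Maximum flow = 1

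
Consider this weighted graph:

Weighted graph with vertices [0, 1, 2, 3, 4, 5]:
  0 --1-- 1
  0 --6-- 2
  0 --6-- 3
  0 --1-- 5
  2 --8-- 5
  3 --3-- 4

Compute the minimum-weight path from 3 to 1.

Using Dijkstra's algorithm from vertex 3:
Shortest path: 3 -> 0 -> 1
Total weight: 6 + 1 = 7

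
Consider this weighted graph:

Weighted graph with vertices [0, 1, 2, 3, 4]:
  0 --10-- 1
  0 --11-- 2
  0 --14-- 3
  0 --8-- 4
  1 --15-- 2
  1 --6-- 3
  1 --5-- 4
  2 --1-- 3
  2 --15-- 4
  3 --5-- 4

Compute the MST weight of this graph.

Applying Kruskal's algorithm (sort edges by weight, add if no cycle):
  Add (2,3) w=1
  Add (1,4) w=5
  Add (3,4) w=5
  Skip (1,3) w=6 (creates cycle)
  Add (0,4) w=8
  Skip (0,1) w=10 (creates cycle)
  Skip (0,2) w=11 (creates cycle)
  Skip (0,3) w=14 (creates cycle)
  Skip (1,2) w=15 (creates cycle)
  Skip (2,4) w=15 (creates cycle)
MST weight = 19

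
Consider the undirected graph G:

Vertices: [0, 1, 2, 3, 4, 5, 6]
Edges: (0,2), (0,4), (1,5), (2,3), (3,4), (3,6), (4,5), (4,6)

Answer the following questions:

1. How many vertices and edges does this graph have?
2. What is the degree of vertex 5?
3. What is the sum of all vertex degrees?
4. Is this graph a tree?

Count: 7 vertices, 8 edges.
Vertex 5 has neighbors [1, 4], degree = 2.
Handshaking lemma: 2 * 8 = 16.
A tree on 7 vertices has 6 edges. This graph has 8 edges (2 extra). Not a tree.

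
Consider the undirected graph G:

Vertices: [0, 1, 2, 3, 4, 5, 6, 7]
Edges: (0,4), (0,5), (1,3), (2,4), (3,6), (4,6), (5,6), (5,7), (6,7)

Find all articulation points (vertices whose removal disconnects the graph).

An articulation point is a vertex whose removal disconnects the graph.
Articulation points: [3, 4, 6]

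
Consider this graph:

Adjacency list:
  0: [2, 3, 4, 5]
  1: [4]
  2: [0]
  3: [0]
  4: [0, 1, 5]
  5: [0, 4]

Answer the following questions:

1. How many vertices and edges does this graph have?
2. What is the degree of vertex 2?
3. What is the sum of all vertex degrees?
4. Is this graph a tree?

Count: 6 vertices, 6 edges.
Vertex 2 has neighbors [0], degree = 1.
Handshaking lemma: 2 * 6 = 12.
A tree on 6 vertices has 5 edges. This graph has 6 edges (1 extra). Not a tree.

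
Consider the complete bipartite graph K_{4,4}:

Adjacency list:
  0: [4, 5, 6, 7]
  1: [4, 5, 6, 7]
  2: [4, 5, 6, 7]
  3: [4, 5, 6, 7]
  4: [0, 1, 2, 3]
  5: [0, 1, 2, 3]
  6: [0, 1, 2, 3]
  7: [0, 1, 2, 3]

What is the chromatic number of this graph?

K_{4,4} is bipartite: vertices split into two independent sets of size 4 and 4.
Color one set 0, the other 1. No adjacent vertices share a color.
Chromatic number = 2.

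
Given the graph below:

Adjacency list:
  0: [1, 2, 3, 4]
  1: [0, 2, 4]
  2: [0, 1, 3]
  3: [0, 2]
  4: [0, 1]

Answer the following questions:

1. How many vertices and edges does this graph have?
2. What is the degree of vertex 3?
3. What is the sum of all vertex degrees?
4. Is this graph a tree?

Count: 5 vertices, 7 edges.
Vertex 3 has neighbors [0, 2], degree = 2.
Handshaking lemma: 2 * 7 = 14.
A tree on 5 vertices has 4 edges. This graph has 7 edges (3 extra). Not a tree.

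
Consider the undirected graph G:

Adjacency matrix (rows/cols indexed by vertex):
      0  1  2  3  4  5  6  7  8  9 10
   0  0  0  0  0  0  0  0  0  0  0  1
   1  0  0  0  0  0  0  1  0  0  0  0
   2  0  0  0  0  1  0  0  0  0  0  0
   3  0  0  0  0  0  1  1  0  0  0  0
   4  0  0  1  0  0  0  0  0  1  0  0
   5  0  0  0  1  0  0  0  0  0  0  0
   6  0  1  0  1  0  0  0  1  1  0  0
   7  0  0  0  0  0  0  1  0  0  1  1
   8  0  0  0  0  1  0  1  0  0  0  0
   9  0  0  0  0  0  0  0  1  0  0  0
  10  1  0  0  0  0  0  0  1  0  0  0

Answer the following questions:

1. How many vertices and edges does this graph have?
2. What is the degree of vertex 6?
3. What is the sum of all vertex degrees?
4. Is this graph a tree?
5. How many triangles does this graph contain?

Count: 11 vertices, 10 edges.
Vertex 6 has neighbors [1, 3, 7, 8], degree = 4.
Handshaking lemma: 2 * 10 = 20.
A graph is a tree iff it is connected and has exactly n-1 edges. This graph is connected (all 11 vertices in one component) and has 11-1 = 10 edges. It is a tree.
Number of triangles = 0.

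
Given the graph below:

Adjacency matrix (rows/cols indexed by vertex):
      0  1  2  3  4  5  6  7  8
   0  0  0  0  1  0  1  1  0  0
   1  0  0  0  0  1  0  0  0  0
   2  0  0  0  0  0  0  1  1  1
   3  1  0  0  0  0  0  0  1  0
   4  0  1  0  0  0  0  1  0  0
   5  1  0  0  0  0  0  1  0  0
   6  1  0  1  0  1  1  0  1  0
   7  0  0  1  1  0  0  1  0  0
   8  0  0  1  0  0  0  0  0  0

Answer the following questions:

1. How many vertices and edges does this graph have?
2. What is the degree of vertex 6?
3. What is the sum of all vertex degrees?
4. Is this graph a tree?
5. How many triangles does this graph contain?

Count: 9 vertices, 11 edges.
Vertex 6 has neighbors [0, 2, 4, 5, 7], degree = 5.
Handshaking lemma: 2 * 11 = 22.
A tree on 9 vertices has 8 edges. This graph has 11 edges (3 extra). Not a tree.
Number of triangles = 2.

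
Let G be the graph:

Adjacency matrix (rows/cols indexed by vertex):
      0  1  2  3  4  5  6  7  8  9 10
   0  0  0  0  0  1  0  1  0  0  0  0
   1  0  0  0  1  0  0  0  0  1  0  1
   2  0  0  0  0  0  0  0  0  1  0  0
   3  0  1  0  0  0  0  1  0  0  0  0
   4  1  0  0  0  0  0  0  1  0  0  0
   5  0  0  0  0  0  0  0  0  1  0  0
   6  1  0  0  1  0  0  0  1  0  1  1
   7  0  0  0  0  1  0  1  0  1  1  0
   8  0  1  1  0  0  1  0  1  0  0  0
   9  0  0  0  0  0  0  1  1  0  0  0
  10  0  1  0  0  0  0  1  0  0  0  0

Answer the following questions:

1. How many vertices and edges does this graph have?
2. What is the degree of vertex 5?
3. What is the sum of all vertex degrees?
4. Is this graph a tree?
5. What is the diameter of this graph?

Count: 11 vertices, 14 edges.
Vertex 5 has neighbors [8], degree = 1.
Handshaking lemma: 2 * 14 = 28.
A tree on 11 vertices has 10 edges. This graph has 14 edges (4 extra). Not a tree.
Diameter (longest shortest path) = 4.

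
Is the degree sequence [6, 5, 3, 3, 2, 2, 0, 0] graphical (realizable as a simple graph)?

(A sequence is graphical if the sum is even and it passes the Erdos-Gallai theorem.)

Sum of degrees = 21. Sum is odd, so the sequence is NOT graphical.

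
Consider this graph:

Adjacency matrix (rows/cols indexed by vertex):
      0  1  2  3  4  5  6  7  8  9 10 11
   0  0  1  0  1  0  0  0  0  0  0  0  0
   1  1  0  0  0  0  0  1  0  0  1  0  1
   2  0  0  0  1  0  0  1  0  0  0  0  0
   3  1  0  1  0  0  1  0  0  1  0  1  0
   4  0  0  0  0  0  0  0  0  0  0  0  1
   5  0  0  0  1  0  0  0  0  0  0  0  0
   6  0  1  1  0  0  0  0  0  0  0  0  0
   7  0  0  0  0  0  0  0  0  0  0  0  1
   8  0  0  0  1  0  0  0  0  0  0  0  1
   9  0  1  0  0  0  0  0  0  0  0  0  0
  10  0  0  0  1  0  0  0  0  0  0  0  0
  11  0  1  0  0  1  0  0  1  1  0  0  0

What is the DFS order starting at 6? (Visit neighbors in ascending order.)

DFS from vertex 6 (neighbors processed in ascending order):
Visit order: 6, 1, 0, 3, 2, 5, 8, 11, 4, 7, 10, 9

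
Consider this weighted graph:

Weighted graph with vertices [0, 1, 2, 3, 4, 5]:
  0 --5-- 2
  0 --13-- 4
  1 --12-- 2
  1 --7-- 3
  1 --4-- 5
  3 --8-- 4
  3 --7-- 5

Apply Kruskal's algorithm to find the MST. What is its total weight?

Applying Kruskal's algorithm (sort edges by weight, add if no cycle):
  Add (1,5) w=4
  Add (0,2) w=5
  Add (1,3) w=7
  Skip (3,5) w=7 (creates cycle)
  Add (3,4) w=8
  Add (1,2) w=12
  Skip (0,4) w=13 (creates cycle)
MST weight = 36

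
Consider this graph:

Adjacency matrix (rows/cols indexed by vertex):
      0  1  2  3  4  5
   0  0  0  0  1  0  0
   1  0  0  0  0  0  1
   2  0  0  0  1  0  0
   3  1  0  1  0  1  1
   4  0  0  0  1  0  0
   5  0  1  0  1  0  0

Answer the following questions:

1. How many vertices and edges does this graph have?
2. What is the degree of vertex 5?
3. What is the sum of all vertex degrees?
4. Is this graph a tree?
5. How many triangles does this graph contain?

Count: 6 vertices, 5 edges.
Vertex 5 has neighbors [1, 3], degree = 2.
Handshaking lemma: 2 * 5 = 10.
A graph is a tree iff it is connected and has exactly n-1 edges. This graph is connected (all 6 vertices in one component) and has 6-1 = 5 edges. It is a tree.
Number of triangles = 0.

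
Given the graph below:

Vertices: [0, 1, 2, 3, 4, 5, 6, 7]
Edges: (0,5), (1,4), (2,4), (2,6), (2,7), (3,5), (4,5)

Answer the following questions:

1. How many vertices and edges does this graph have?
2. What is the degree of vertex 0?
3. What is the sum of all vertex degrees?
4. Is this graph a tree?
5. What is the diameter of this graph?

Count: 8 vertices, 7 edges.
Vertex 0 has neighbors [5], degree = 1.
Handshaking lemma: 2 * 7 = 14.
A graph is a tree iff it is connected and has exactly n-1 edges. This graph is connected (all 8 vertices in one component) and has 8-1 = 7 edges. It is a tree.
Diameter (longest shortest path) = 4.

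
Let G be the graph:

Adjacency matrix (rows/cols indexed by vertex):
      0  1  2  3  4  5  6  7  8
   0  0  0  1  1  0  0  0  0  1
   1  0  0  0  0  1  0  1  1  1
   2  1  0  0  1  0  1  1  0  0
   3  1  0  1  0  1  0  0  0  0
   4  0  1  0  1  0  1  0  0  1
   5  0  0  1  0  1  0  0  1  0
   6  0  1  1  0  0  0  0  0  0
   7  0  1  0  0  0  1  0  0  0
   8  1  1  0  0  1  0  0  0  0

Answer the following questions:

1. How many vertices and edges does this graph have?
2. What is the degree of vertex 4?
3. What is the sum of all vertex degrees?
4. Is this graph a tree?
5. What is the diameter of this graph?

Count: 9 vertices, 14 edges.
Vertex 4 has neighbors [1, 3, 5, 8], degree = 4.
Handshaking lemma: 2 * 14 = 28.
A tree on 9 vertices has 8 edges. This graph has 14 edges (6 extra). Not a tree.
Diameter (longest shortest path) = 3.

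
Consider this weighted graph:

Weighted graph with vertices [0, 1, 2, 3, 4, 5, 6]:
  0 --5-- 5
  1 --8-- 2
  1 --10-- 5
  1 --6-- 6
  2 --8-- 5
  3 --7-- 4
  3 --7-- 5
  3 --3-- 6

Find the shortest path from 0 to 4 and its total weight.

Using Dijkstra's algorithm from vertex 0:
Shortest path: 0 -> 5 -> 3 -> 4
Total weight: 5 + 7 + 7 = 19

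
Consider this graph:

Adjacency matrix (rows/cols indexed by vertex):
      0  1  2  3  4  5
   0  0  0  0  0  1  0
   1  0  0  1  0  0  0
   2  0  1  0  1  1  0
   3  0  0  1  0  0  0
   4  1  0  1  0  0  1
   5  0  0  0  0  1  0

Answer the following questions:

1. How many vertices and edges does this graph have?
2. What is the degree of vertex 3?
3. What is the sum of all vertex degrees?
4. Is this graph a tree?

Count: 6 vertices, 5 edges.
Vertex 3 has neighbors [2], degree = 1.
Handshaking lemma: 2 * 5 = 10.
A graph is a tree iff it is connected and has exactly n-1 edges. This graph is connected (all 6 vertices in one component) and has 6-1 = 5 edges. It is a tree.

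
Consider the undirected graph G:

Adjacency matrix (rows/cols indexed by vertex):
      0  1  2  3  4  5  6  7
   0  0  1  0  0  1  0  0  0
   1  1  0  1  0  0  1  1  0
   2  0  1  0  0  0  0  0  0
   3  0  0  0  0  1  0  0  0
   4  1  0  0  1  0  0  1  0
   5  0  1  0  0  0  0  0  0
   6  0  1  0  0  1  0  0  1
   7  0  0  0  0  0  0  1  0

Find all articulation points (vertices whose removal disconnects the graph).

An articulation point is a vertex whose removal disconnects the graph.
Articulation points: [1, 4, 6]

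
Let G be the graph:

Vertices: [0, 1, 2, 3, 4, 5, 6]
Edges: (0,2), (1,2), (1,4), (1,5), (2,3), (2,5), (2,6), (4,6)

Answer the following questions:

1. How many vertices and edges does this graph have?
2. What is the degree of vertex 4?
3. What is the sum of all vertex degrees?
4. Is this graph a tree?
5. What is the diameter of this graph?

Count: 7 vertices, 8 edges.
Vertex 4 has neighbors [1, 6], degree = 2.
Handshaking lemma: 2 * 8 = 16.
A tree on 7 vertices has 6 edges. This graph has 8 edges (2 extra). Not a tree.
Diameter (longest shortest path) = 3.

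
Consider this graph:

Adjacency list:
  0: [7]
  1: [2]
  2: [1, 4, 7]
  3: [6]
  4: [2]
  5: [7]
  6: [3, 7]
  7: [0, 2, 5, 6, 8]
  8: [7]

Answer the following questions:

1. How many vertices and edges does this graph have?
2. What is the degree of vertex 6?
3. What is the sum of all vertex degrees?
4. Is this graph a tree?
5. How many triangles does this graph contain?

Count: 9 vertices, 8 edges.
Vertex 6 has neighbors [3, 7], degree = 2.
Handshaking lemma: 2 * 8 = 16.
A graph is a tree iff it is connected and has exactly n-1 edges. This graph is connected (all 9 vertices in one component) and has 9-1 = 8 edges. It is a tree.
Number of triangles = 0.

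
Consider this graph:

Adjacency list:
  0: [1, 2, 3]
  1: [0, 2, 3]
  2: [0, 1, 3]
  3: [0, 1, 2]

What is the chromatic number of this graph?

The graph has a maximum clique of size 4 (lower bound on chromatic number).
A valid 4-coloring: {0: 0, 1: 1, 2: 2, 3: 3}.
Chromatic number = 4.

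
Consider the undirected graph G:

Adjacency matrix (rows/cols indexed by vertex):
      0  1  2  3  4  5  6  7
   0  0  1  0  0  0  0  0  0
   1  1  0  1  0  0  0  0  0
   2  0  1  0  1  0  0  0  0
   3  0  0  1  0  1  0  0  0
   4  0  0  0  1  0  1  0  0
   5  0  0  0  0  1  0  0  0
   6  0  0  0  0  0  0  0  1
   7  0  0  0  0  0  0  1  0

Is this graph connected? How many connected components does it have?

Checking connectivity: the graph has 2 connected component(s).
Components: [[0, 1, 2, 3, 4, 5], [6, 7]]. The graph is NOT connected.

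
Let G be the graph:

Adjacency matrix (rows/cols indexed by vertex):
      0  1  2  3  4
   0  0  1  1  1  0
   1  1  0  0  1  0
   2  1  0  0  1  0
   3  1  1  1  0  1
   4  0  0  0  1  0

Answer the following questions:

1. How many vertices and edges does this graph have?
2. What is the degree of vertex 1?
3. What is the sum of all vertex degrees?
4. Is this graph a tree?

Count: 5 vertices, 6 edges.
Vertex 1 has neighbors [0, 3], degree = 2.
Handshaking lemma: 2 * 6 = 12.
A tree on 5 vertices has 4 edges. This graph has 6 edges (2 extra). Not a tree.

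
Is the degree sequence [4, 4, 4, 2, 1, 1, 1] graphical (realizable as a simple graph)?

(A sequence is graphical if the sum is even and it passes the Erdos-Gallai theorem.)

Sum of degrees = 17. Sum is odd, so the sequence is NOT graphical.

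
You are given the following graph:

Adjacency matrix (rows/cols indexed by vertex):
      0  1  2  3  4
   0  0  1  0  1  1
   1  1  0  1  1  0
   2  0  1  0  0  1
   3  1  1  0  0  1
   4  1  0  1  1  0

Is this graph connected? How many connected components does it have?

Checking connectivity: the graph has 1 connected component(s).
All vertices are reachable from each other. The graph IS connected.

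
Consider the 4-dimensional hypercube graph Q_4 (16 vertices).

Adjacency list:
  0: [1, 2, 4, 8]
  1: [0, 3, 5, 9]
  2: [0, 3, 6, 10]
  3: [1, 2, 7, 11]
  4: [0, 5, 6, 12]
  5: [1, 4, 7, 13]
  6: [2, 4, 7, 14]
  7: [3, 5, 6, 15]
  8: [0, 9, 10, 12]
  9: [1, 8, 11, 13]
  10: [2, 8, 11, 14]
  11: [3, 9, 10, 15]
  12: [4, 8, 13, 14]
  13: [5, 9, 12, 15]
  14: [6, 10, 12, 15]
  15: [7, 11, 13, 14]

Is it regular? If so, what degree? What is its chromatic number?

In Q_4, every vertex has exactly 4 neighbors (flip one of 4 bits), so it is 4-regular.
Q_4 is bipartite (partition by bit-parity), so chromatic number = 2.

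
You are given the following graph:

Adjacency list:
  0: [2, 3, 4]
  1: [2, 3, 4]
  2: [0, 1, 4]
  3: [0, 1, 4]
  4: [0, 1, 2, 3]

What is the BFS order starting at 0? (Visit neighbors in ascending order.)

BFS from vertex 0 (neighbors processed in ascending order):
Visit order: 0, 2, 3, 4, 1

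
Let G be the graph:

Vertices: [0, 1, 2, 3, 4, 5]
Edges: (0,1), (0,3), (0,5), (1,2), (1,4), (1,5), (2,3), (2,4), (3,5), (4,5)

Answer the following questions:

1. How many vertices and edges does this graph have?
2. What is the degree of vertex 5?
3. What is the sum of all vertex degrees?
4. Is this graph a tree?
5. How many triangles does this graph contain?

Count: 6 vertices, 10 edges.
Vertex 5 has neighbors [0, 1, 3, 4], degree = 4.
Handshaking lemma: 2 * 10 = 20.
A tree on 6 vertices has 5 edges. This graph has 10 edges (5 extra). Not a tree.
Number of triangles = 4.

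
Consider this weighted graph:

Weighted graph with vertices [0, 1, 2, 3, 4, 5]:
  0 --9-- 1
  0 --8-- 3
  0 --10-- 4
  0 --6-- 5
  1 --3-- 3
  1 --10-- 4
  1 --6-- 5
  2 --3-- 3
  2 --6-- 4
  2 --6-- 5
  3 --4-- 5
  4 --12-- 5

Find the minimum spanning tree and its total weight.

Applying Kruskal's algorithm (sort edges by weight, add if no cycle):
  Add (1,3) w=3
  Add (2,3) w=3
  Add (3,5) w=4
  Add (0,5) w=6
  Skip (1,5) w=6 (creates cycle)
  Add (2,4) w=6
  Skip (2,5) w=6 (creates cycle)
  Skip (0,3) w=8 (creates cycle)
  Skip (0,1) w=9 (creates cycle)
  Skip (0,4) w=10 (creates cycle)
  Skip (1,4) w=10 (creates cycle)
  Skip (4,5) w=12 (creates cycle)
MST weight = 22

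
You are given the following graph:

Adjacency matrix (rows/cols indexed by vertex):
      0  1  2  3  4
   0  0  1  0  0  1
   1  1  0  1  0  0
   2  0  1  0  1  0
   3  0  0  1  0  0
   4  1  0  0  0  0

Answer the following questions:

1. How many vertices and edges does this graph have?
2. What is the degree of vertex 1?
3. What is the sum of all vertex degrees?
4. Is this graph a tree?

Count: 5 vertices, 4 edges.
Vertex 1 has neighbors [0, 2], degree = 2.
Handshaking lemma: 2 * 4 = 8.
A graph is a tree iff it is connected and has exactly n-1 edges. This graph is connected (all 5 vertices in one component) and has 5-1 = 4 edges. It is a tree.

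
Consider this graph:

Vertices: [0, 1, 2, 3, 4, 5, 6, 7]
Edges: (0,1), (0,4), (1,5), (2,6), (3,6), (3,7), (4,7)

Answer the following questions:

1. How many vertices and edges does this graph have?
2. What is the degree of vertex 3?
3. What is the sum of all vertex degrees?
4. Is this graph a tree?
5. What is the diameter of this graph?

Count: 8 vertices, 7 edges.
Vertex 3 has neighbors [6, 7], degree = 2.
Handshaking lemma: 2 * 7 = 14.
A graph is a tree iff it is connected and has exactly n-1 edges. This graph is connected (all 8 vertices in one component) and has 8-1 = 7 edges. It is a tree.
Diameter (longest shortest path) = 7.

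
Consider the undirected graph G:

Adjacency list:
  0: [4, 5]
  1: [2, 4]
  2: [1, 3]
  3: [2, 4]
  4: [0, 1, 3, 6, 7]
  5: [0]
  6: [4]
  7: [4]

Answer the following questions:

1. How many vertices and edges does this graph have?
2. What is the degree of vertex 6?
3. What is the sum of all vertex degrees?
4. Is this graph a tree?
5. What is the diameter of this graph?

Count: 8 vertices, 8 edges.
Vertex 6 has neighbors [4], degree = 1.
Handshaking lemma: 2 * 8 = 16.
A tree on 8 vertices has 7 edges. This graph has 8 edges (1 extra). Not a tree.
Diameter (longest shortest path) = 4.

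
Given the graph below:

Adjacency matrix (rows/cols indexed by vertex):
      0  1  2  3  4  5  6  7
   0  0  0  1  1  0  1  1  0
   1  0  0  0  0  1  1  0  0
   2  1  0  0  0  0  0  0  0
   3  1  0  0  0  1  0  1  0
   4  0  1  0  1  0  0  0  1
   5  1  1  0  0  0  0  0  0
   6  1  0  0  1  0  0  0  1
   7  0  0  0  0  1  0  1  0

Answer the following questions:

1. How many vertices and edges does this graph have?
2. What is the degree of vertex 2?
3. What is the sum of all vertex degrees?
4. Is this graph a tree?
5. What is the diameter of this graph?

Count: 8 vertices, 10 edges.
Vertex 2 has neighbors [0], degree = 1.
Handshaking lemma: 2 * 10 = 20.
A tree on 8 vertices has 7 edges. This graph has 10 edges (3 extra). Not a tree.
Diameter (longest shortest path) = 3.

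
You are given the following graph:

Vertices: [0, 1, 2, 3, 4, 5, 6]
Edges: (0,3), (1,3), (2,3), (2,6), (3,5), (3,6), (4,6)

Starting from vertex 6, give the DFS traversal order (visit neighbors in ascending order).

DFS from vertex 6 (neighbors processed in ascending order):
Visit order: 6, 2, 3, 0, 1, 5, 4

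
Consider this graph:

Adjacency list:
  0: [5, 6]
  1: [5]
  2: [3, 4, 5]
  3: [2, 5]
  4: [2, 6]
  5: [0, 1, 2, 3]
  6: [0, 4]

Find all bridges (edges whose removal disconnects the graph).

A bridge is an edge whose removal increases the number of connected components.
Bridges found: (1,5)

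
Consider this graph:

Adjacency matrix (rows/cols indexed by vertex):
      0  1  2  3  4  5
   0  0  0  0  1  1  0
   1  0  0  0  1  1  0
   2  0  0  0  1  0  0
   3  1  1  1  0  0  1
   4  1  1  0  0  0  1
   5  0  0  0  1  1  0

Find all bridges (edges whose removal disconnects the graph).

A bridge is an edge whose removal increases the number of connected components.
Bridges found: (2,3)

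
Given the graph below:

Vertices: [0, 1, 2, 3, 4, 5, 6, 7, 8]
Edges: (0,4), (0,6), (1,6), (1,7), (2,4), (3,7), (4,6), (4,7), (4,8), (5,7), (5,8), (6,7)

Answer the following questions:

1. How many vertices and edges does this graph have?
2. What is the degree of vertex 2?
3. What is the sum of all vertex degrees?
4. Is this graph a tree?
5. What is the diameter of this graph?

Count: 9 vertices, 12 edges.
Vertex 2 has neighbors [4], degree = 1.
Handshaking lemma: 2 * 12 = 24.
A tree on 9 vertices has 8 edges. This graph has 12 edges (4 extra). Not a tree.
Diameter (longest shortest path) = 3.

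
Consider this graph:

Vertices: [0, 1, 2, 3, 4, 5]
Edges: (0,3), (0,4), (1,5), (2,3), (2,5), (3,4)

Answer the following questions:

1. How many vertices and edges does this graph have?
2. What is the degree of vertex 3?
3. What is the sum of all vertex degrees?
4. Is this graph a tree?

Count: 6 vertices, 6 edges.
Vertex 3 has neighbors [0, 2, 4], degree = 3.
Handshaking lemma: 2 * 6 = 12.
A tree on 6 vertices has 5 edges. This graph has 6 edges (1 extra). Not a tree.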